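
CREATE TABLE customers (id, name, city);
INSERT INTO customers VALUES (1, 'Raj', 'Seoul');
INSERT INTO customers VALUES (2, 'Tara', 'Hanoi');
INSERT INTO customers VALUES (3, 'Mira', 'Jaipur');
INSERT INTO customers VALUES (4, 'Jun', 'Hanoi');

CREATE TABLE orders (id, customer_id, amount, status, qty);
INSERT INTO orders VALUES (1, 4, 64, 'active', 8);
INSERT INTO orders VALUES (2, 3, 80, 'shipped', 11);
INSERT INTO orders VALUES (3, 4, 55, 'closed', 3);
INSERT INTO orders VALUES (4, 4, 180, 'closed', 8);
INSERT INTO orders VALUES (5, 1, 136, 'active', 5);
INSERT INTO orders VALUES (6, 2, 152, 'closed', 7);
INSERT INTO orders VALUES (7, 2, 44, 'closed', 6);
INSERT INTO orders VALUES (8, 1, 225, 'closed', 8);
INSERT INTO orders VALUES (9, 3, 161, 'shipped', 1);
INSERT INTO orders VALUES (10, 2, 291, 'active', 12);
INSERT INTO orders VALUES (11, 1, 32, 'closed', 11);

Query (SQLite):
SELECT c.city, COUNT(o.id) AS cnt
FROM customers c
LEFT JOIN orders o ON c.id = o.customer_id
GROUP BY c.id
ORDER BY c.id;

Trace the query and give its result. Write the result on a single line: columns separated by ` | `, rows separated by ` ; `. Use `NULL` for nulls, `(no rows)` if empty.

LEFT JOIN keeps every customers row; unmatched ones get NULL for orders columns.
Group by customers.id and compute COUNT(o.id). COUNT(col) of an all-NULL group is 0.
  1: ids {5, 8, 11} → COUNT(o.id)=3
  2: ids {6, 7, 10} → COUNT(o.id)=3
  3: ids {2, 9} → COUNT(o.id)=2
  4: ids {1, 3, 4} → COUNT(o.id)=3

Seoul | 3 ; Hanoi | 3 ; Jaipur | 2 ; Hanoi | 3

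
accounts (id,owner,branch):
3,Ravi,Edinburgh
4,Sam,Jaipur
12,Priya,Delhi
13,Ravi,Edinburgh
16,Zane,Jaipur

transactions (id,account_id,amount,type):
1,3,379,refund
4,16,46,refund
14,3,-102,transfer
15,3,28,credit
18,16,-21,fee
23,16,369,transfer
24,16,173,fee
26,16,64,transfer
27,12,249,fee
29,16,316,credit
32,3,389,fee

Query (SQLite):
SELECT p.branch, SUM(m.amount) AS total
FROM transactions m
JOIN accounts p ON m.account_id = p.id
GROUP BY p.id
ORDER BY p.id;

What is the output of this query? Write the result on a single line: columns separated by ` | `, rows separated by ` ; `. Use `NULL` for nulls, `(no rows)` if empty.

Edinburgh | 694 ; Delhi | 249 ; Jaipur | 947

Join each transactions row to its accounts via account_id.
Group joined rows by accounts.id; compute SUM(m.amount) per group.
  3: ids {1, 14, 15, 32} → SUM(m.amount)=694
  12: ids {27} → SUM(m.amount)=249
  16: ids {4, 18, 23, 24, 26, 29} → SUM(m.amount)=947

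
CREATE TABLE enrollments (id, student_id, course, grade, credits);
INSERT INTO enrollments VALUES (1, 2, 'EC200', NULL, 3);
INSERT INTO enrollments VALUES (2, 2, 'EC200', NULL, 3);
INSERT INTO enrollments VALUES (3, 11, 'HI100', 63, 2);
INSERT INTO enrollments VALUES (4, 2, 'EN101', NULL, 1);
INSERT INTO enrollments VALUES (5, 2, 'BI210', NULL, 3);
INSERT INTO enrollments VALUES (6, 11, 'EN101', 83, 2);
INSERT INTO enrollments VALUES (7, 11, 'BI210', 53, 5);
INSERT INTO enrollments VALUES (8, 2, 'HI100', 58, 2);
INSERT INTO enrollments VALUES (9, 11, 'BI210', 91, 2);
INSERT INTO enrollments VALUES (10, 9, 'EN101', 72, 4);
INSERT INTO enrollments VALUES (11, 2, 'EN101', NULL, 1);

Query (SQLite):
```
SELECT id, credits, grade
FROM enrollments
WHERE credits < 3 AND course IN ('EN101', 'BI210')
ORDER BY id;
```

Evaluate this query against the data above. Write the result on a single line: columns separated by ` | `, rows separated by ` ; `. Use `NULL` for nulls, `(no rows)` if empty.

credits < 3: ids {3, 4, 6, 8, 9, 11}
course IN ('EN101', 'BI210'): ids {4, 5, 6, 7, 9, 10, 11}
Combine with AND.

4 | 1 | NULL ; 6 | 2 | 83 ; 9 | 2 | 91 ; 11 | 1 | NULL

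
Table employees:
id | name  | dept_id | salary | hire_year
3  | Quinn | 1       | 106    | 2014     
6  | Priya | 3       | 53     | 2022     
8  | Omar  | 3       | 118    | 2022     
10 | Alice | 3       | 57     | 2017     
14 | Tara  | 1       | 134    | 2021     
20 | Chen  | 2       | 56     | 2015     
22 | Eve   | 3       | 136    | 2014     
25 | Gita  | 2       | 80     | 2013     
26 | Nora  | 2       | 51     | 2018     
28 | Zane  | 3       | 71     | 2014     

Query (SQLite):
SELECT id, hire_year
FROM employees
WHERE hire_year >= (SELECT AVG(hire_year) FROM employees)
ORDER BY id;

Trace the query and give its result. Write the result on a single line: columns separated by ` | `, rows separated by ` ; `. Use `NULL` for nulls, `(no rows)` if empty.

6 | 2022 ; 8 | 2022 ; 10 | 2017 ; 14 | 2021 ; 26 | 2018

Scalar subquery: AVG(hire_year) over all employees rows = 2017.0.
Keep rows where hire_year >= that value.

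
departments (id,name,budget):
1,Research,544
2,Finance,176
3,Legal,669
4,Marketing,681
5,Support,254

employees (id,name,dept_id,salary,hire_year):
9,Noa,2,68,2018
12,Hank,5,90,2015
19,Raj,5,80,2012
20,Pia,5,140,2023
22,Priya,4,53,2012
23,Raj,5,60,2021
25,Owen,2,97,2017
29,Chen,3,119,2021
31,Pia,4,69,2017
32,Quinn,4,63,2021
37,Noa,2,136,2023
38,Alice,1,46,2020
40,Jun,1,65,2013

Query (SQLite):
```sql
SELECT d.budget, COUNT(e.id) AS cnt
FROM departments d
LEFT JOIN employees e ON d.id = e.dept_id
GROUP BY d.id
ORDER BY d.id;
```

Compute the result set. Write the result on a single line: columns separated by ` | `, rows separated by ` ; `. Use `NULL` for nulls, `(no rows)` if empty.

544 | 2 ; 176 | 3 ; 669 | 1 ; 681 | 3 ; 254 | 4

LEFT JOIN keeps every departments row; unmatched ones get NULL for employees columns.
Group by departments.id and compute COUNT(e.id). COUNT(col) of an all-NULL group is 0.
  1: ids {38, 40} → COUNT(e.id)=2
  2: ids {9, 25, 37} → COUNT(e.id)=3
  3: ids {29} → COUNT(e.id)=1
  4: ids {22, 31, 32} → COUNT(e.id)=3
  5: ids {12, 19, 20, 23} → COUNT(e.id)=4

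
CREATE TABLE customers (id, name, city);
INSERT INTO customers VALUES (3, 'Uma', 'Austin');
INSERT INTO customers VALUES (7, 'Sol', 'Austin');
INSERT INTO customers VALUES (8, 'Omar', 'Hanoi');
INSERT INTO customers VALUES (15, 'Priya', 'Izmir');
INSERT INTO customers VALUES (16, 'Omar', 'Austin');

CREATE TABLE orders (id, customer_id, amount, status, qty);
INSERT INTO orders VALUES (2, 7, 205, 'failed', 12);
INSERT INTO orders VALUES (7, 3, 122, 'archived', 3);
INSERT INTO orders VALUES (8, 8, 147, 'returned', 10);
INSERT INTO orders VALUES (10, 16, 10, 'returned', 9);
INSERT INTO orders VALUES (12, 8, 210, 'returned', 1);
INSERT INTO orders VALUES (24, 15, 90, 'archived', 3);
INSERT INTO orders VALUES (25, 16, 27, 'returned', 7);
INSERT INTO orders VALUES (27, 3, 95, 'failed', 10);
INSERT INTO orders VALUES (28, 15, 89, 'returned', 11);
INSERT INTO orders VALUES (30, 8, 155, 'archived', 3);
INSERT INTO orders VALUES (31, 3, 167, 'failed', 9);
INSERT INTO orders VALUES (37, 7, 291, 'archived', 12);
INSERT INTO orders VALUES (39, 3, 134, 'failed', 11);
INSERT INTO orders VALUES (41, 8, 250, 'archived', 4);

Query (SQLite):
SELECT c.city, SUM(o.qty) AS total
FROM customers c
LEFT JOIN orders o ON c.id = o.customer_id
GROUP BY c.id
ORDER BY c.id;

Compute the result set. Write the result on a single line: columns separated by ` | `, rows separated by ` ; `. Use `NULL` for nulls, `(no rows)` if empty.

LEFT JOIN keeps every customers row; unmatched ones get NULL for orders columns.
Group by customers.id and compute SUM(o.qty). SUM over an all-NULL group is NULL.
  3: ids {7, 27, 31, 39} → SUM(o.qty)=33
  7: ids {2, 37} → SUM(o.qty)=24
  8: ids {8, 12, 30, 41} → SUM(o.qty)=18
  15: ids {24, 28} → SUM(o.qty)=14
  16: ids {10, 25} → SUM(o.qty)=16

Austin | 33 ; Austin | 24 ; Hanoi | 18 ; Izmir | 14 ; Austin | 16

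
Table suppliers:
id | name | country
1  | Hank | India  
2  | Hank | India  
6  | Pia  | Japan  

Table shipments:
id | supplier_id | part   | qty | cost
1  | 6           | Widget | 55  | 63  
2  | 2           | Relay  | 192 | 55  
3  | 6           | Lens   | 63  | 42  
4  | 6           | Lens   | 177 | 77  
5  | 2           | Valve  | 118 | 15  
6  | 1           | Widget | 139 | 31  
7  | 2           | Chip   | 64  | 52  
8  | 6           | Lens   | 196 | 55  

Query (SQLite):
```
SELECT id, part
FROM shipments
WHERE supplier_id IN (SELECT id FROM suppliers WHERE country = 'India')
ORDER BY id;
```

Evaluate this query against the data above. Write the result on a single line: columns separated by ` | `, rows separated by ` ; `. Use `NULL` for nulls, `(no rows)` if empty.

2 | Relay ; 5 | Valve ; 6 | Widget ; 7 | Chip

Inner query: suppliers.id where country = 'India'.
Outer: keep shipments rows whose supplier_id is in that set.
Inner query → {1, 2}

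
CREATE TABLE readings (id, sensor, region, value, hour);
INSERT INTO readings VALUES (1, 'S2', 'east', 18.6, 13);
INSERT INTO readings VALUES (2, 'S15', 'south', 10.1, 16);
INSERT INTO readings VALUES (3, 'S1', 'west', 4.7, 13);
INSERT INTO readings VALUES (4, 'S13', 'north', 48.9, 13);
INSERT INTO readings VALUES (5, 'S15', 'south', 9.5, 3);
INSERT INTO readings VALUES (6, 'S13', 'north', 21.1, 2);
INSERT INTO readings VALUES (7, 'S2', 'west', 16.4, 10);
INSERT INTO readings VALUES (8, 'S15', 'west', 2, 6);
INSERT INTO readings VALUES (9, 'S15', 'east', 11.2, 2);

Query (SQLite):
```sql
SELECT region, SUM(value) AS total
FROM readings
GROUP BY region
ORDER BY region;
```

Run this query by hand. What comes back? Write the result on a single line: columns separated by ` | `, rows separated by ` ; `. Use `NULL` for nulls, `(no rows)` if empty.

east | 29.8 ; north | 70 ; south | 19.6 ; west | 23.1

Partition readings by region; compute SUM(value) within each group.
  east: ids {1, 9} → SUM(value)=29.8
  north: ids {4, 6} → SUM(value)=70
  south: ids {2, 5} → SUM(value)=19.6
  west: ids {3, 7, 8} → SUM(value)=23.1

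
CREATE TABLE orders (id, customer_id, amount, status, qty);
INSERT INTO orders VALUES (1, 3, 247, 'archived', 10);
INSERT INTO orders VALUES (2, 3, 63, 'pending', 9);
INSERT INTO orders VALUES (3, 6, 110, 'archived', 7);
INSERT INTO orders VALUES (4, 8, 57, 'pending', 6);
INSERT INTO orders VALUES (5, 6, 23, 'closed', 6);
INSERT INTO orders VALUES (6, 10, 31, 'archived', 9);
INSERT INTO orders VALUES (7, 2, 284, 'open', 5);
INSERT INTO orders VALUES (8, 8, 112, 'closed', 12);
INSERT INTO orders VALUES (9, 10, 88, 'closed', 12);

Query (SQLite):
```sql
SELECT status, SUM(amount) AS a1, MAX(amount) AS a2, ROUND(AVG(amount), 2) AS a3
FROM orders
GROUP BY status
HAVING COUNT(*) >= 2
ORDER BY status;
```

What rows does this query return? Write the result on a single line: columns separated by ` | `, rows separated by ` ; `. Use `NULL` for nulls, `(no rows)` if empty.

Group orders by status.
Per group compute: SUM(amount), MAX(amount), ROUND(AVG(amount), 2).
HAVING: drop groups with fewer than 2 rows.
  archived: ids {1, 3, 6} → SUM(amount)=388, MAX(amount)=247, ROUND(AVG(amount), 2)=129.33
  closed: ids {5, 8, 9} → SUM(amount)=223, MAX(amount)=112, ROUND(AVG(amount), 2)=74.33
  open: ids {7} → SUM(amount)=284, MAX(amount)=284, ROUND(AVG(amount), 2)=284
  pending: ids {2, 4} → SUM(amount)=120, MAX(amount)=63, ROUND(AVG(amount), 2)=60

archived | 388 | 247 | 129.33 ; closed | 223 | 112 | 74.33 ; pending | 120 | 63 | 60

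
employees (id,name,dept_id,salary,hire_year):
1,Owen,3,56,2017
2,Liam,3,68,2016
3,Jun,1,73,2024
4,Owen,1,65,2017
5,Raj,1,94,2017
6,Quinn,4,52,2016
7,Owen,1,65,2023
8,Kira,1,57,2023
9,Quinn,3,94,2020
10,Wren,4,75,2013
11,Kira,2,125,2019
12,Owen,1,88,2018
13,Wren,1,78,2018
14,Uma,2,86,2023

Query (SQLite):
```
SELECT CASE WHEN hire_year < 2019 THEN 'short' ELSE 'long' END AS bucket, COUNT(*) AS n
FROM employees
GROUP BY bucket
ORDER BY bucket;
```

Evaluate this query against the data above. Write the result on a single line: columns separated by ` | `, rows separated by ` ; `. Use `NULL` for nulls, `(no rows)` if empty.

long | 6 ; short | 8

Bucket rows by hire_year < 2019 → 'short' else 'long'; count each bucket.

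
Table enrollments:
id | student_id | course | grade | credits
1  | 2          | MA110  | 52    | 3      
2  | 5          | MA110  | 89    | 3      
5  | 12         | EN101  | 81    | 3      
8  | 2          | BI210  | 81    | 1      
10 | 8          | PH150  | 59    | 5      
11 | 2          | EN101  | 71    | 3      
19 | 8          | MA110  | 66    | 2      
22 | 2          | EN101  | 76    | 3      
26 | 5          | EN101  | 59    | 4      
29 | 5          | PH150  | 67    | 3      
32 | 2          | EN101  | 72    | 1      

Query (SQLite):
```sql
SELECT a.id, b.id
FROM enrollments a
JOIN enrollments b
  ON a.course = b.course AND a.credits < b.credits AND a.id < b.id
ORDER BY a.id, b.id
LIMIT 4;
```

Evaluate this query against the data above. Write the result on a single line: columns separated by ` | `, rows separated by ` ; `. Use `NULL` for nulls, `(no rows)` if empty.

5 | 26 ; 11 | 26 ; 22 | 26

Pairs (a,b) with same course, a.credits < b.credits, a.id < b.id.
course groups: BI210:{8} EN101:{5,11,22,26,32} MA110:{1,2,19} PH150:{10,29}
Ordered by (a.id, b.id); first 4.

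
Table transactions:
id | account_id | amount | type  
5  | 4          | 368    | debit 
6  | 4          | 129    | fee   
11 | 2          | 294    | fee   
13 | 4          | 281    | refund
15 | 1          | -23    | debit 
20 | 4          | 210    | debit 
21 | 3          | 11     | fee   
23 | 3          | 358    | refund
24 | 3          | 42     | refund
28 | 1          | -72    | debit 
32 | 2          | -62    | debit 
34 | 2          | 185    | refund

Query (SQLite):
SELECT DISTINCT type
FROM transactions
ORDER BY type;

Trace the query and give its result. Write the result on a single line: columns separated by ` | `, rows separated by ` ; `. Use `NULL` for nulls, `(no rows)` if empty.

Collect distinct type values from transactions.

debit ; fee ; refund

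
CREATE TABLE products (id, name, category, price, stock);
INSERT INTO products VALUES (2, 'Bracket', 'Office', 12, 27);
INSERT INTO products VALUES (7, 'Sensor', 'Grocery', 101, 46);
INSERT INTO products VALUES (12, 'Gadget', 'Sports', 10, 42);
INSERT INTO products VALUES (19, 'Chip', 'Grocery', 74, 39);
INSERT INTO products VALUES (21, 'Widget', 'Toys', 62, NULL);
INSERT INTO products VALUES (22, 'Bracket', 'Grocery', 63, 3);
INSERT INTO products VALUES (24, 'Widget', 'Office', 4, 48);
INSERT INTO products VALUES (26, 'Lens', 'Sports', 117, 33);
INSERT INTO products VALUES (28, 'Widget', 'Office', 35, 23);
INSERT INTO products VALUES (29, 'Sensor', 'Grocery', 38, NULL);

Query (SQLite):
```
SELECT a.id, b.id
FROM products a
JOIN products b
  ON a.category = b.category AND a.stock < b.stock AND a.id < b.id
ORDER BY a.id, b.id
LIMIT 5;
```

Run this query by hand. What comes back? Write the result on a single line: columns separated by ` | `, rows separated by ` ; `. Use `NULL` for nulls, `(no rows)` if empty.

2 | 24

Pairs (a,b) with same category, a.stock < b.stock, a.id < b.id.
category groups: Grocery:{7,19,22,29} Office:{2,24,28} Sports:{12,26} Toys:{21}
Ordered by (a.id, b.id); first 5.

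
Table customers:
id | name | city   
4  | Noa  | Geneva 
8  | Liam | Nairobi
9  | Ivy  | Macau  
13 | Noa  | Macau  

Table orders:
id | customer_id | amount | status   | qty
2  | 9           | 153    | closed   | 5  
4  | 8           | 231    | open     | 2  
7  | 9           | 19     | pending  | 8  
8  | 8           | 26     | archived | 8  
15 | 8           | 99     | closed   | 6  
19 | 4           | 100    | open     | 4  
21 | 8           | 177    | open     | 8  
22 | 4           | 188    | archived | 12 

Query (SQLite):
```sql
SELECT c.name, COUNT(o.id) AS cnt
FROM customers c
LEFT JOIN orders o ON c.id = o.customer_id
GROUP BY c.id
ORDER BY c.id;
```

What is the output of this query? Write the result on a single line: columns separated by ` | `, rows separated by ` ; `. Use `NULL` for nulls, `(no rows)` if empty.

LEFT JOIN keeps every customers row; unmatched ones get NULL for orders columns.
Group by customers.id and compute COUNT(o.id). COUNT(col) of an all-NULL group is 0.
  4: ids {19, 22} → COUNT(o.id)=2
  8: ids {4, 8, 15, 21} → COUNT(o.id)=4
  9: ids {2, 7} → COUNT(o.id)=2
  13: ids {—} → COUNT(o.id)=0

Noa | 2 ; Liam | 4 ; Ivy | 2 ; Noa | 0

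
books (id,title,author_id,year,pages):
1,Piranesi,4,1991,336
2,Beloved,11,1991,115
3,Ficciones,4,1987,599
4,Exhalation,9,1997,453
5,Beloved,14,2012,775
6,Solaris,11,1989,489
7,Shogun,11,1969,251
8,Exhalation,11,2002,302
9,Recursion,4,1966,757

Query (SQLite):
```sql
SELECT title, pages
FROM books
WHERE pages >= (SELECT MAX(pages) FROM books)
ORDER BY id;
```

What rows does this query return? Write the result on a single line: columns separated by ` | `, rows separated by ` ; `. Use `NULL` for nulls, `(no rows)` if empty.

Beloved | 775

Scalar subquery: MAX(pages) over all books rows = 775.
Keep rows where pages >= that value.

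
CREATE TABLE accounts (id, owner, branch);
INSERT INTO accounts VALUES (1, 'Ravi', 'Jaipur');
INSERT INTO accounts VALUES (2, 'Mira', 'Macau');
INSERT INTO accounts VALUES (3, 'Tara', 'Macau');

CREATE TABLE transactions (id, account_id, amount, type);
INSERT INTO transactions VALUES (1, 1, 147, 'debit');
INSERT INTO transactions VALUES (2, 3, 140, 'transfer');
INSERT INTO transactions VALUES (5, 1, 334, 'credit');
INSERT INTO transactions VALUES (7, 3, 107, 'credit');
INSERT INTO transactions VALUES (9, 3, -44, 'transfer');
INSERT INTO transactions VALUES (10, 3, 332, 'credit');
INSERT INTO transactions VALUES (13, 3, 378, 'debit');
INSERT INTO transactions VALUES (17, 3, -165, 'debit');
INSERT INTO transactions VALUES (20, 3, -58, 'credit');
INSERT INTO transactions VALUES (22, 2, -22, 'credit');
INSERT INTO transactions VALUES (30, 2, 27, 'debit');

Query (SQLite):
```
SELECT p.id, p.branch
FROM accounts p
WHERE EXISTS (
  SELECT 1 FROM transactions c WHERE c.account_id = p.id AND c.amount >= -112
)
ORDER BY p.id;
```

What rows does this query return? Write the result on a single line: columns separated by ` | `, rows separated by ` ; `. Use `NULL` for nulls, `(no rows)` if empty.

For each accounts row, check whether any transactions with matching account_id has amount >= -112.
Keep rows where that is true.

1 | Jaipur ; 2 | Macau ; 3 | Macau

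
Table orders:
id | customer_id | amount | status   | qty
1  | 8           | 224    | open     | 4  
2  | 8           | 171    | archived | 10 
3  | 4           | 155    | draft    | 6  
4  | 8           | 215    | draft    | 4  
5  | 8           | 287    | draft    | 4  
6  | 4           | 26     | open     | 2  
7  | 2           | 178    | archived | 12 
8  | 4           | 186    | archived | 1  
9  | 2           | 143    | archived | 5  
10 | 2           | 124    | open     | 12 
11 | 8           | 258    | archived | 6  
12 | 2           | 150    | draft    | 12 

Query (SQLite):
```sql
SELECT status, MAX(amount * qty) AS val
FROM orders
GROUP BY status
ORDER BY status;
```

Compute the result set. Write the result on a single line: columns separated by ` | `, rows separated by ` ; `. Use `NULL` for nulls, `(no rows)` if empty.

For each row compute amount * qty.
Group by status; take MAX of the expression per group.
  archived: ids {2, 7, 8, 9, 11} → MAX(amount * qty)=2136
  draft: ids {3, 4, 5, 12} → MAX(amount * qty)=1800
  open: ids {1, 6, 10} → MAX(amount * qty)=1488

archived | 2136 ; draft | 1800 ; open | 1488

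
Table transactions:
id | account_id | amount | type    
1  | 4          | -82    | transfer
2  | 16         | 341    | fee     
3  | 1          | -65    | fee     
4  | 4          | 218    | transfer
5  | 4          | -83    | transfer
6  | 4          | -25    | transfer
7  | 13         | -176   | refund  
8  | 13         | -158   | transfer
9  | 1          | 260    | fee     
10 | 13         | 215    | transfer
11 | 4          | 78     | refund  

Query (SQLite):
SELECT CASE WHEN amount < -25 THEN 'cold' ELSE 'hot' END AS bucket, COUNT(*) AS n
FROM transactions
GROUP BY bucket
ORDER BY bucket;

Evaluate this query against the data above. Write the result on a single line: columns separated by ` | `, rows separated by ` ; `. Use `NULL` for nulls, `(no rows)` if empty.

cold | 5 ; hot | 6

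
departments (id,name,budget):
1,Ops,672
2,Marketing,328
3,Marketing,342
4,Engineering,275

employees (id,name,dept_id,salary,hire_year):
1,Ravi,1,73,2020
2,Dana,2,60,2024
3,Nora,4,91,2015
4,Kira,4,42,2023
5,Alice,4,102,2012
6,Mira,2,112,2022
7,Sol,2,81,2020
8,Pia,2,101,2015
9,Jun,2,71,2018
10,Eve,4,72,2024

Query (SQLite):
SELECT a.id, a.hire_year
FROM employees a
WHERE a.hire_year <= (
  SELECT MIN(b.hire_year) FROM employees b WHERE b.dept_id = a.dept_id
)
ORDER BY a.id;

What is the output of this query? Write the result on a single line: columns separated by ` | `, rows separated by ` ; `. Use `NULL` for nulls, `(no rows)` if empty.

For each employees row a, compute MIN(hire_year) over rows sharing a.dept_id.
Keep row a if a.hire_year <= that per-group MIN.
  dept_id=1: MIN(hire_year) = 2020
  dept_id=2: MIN(hire_year) = 2015
  dept_id=4: MIN(hire_year) = 2012

1 | 2020 ; 5 | 2012 ; 8 | 2015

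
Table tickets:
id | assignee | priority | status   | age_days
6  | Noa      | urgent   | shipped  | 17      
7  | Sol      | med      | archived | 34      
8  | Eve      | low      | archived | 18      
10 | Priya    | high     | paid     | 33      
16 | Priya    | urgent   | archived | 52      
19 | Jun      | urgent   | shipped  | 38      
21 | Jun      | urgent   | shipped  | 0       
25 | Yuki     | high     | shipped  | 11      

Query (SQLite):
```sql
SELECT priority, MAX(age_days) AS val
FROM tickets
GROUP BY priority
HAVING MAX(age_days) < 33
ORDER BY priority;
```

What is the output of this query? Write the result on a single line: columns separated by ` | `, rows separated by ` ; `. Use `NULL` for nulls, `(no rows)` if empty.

Partition tickets by priority; compute MAX(age_days) within each group.
HAVING: keep groups where MAX(age_days) < 33.
  high: ids {10, 25} → MAX(age_days)=33
  low: ids {8} → MAX(age_days)=18
  med: ids {7} → MAX(age_days)=34
  urgent: ids {6, 16, 19, 21} → MAX(age_days)=52

low | 18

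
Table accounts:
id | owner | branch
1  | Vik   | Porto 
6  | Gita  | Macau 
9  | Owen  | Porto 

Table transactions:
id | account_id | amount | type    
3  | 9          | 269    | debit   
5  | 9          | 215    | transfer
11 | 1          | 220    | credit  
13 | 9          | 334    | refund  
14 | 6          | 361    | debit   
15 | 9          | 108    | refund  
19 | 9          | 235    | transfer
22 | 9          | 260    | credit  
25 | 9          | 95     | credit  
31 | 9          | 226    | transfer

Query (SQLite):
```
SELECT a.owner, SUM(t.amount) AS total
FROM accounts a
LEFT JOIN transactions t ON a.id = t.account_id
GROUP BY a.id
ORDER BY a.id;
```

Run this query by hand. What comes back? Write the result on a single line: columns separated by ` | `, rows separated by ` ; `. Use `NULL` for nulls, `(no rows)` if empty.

LEFT JOIN keeps every accounts row; unmatched ones get NULL for transactions columns.
Group by accounts.id and compute SUM(t.amount). SUM over an all-NULL group is NULL.
  1: ids {11} → SUM(t.amount)=220
  6: ids {14} → SUM(t.amount)=361
  9: ids {3, 5, 13, 15, 19, 22, 25, 31} → SUM(t.amount)=1742

Vik | 220 ; Gita | 361 ; Owen | 1742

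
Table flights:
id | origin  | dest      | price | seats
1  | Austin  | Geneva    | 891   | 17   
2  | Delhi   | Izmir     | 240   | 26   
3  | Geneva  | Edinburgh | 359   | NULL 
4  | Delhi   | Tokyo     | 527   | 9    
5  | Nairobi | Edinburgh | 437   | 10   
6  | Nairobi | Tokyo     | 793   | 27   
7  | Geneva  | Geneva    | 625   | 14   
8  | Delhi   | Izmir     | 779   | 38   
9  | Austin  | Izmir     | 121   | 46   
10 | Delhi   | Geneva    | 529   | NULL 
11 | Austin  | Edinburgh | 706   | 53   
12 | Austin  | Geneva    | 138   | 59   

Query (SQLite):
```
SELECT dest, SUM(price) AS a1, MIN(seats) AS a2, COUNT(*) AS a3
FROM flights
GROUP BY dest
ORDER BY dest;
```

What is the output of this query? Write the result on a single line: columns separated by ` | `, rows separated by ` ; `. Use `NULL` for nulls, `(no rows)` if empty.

Edinburgh | 1502 | 10 | 3 ; Geneva | 2183 | 14 | 4 ; Izmir | 1140 | 26 | 3 ; Tokyo | 1320 | 9 | 2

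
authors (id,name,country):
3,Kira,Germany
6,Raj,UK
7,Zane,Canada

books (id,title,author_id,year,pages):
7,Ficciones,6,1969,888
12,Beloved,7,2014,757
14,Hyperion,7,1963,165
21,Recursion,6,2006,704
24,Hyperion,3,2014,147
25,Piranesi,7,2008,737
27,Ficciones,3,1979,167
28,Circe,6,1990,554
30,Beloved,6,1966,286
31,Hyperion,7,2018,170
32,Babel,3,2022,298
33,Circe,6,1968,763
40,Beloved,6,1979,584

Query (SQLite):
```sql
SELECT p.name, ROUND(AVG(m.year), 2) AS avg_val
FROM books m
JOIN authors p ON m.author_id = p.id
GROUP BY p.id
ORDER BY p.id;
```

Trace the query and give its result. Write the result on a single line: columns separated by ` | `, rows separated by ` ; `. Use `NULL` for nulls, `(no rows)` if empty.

Join each books row to its authors via author_id.
Group joined rows by authors.id; compute ROUND(AVG(m.year), 2) per group.
  3: ids {24, 27, 32} → ROUND(AVG(m.year), 2)=2005
  6: ids {7, 21, 28, 30, 33, 40} → ROUND(AVG(m.year), 2)=1979.67
  7: ids {12, 14, 25, 31} → ROUND(AVG(m.year), 2)=2000.75

Kira | 2005 ; Raj | 1979.67 ; Zane | 2000.75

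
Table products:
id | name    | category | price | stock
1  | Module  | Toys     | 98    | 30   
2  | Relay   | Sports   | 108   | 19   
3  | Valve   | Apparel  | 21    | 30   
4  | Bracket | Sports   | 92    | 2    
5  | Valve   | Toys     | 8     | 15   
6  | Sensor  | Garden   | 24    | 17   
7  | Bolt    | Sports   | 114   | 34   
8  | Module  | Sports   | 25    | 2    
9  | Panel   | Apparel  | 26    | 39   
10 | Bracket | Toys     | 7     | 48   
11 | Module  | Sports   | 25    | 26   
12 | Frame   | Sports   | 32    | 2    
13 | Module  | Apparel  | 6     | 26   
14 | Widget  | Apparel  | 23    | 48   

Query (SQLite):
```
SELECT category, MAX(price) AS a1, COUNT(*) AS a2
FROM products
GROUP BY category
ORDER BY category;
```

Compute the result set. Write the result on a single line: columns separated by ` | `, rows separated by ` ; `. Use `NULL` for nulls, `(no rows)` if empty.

Apparel | 26 | 4 ; Garden | 24 | 1 ; Sports | 114 | 6 ; Toys | 98 | 3

Group products by category.
Per group compute: MAX(price), COUNT(*).
  Apparel: ids {3, 9, 13, 14} → MAX(price)=26, COUNT(*)=4
  Garden: ids {6} → MAX(price)=24, COUNT(*)=1
  Sports: ids {2, 4, 7, 8, 11, 12} → MAX(price)=114, COUNT(*)=6
  Toys: ids {1, 5, 10} → MAX(price)=98, COUNT(*)=3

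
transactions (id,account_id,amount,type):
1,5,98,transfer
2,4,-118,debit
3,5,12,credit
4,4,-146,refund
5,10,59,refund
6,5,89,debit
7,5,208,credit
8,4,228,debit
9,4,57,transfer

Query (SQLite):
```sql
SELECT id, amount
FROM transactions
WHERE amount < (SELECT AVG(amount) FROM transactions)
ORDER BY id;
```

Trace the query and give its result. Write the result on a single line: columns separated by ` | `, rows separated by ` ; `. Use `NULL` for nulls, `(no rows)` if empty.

2 | -118 ; 3 | 12 ; 4 | -146

Scalar subquery: AVG(amount) over all transactions rows = 54.111111 (≈; comparison uses full precision).
Keep rows where amount < that value.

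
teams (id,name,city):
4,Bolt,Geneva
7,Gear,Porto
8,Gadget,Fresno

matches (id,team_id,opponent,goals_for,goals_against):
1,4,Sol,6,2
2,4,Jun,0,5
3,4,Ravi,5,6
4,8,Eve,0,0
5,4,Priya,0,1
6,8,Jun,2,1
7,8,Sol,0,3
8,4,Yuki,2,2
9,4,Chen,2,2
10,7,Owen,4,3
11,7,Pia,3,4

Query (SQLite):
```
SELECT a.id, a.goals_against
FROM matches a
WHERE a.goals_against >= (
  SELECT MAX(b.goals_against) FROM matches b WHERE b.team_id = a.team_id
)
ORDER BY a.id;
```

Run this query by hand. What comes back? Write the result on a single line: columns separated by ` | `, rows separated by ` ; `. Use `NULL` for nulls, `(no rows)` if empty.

3 | 6 ; 7 | 3 ; 11 | 4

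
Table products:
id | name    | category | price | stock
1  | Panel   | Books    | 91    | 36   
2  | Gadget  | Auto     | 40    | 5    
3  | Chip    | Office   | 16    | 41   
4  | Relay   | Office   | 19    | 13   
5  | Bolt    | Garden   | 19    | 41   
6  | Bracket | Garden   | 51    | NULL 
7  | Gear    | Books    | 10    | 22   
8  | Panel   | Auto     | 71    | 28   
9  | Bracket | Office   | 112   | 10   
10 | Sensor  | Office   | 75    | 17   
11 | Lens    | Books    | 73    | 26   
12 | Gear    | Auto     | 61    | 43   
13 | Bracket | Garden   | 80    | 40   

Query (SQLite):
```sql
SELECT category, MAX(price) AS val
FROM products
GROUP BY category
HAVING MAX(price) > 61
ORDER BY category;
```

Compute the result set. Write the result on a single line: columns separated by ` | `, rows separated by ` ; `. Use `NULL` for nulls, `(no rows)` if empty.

Auto | 71 ; Books | 91 ; Garden | 80 ; Office | 112

Partition products by category; compute MAX(price) within each group.
HAVING: keep groups where MAX(price) > 61.
  Auto: ids {2, 8, 12} → MAX(price)=71
  Books: ids {1, 7, 11} → MAX(price)=91
  Garden: ids {5, 6, 13} → MAX(price)=80
  Office: ids {3, 4, 9, 10} → MAX(price)=112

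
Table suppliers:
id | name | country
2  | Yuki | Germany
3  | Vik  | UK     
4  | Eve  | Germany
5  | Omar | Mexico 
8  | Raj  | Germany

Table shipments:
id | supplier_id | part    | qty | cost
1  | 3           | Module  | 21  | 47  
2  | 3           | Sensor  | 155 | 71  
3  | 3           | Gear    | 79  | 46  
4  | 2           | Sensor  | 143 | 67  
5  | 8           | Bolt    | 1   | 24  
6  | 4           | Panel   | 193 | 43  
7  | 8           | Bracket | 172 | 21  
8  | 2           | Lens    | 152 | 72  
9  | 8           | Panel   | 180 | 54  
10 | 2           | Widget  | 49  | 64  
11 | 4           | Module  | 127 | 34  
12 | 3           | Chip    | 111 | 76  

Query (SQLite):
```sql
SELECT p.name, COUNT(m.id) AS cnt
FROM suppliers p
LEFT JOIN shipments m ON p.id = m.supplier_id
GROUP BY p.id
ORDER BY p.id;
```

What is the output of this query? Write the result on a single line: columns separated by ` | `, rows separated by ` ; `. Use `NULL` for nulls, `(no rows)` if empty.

LEFT JOIN keeps every suppliers row; unmatched ones get NULL for shipments columns.
Group by suppliers.id and compute COUNT(m.id). COUNT(col) of an all-NULL group is 0.
  2: ids {4, 8, 10} → COUNT(m.id)=3
  3: ids {1, 2, 3, 12} → COUNT(m.id)=4
  4: ids {6, 11} → COUNT(m.id)=2
  5: ids {—} → COUNT(m.id)=0
  8: ids {5, 7, 9} → COUNT(m.id)=3

Yuki | 3 ; Vik | 4 ; Eve | 2 ; Omar | 0 ; Raj | 3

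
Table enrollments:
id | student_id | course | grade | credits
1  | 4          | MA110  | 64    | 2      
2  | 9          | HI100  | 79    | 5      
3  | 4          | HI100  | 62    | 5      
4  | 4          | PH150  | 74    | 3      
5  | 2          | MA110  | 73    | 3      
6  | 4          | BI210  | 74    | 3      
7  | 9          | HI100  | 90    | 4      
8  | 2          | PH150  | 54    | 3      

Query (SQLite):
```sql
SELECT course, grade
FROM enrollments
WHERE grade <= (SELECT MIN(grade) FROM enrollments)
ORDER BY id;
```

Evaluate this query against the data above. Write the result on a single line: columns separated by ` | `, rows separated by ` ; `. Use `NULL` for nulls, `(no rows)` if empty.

Scalar subquery: MIN(grade) over all enrollments rows = 54.
Keep rows where grade <= that value.

PH150 | 54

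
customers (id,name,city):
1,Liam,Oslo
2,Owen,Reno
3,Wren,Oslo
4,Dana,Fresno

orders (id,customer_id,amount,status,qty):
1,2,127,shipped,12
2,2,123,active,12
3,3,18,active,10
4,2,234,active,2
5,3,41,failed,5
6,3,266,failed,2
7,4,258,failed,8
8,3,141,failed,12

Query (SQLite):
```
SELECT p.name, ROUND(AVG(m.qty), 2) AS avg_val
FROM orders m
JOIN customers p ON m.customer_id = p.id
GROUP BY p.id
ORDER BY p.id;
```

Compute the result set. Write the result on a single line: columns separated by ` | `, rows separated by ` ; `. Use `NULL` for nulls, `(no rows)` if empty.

Join each orders row to its customers via customer_id.
Group joined rows by customers.id; compute ROUND(AVG(m.qty), 2) per group.
  2: ids {1, 2, 4} → ROUND(AVG(m.qty), 2)=8.67
  3: ids {3, 5, 6, 8} → ROUND(AVG(m.qty), 2)=7.25
  4: ids {7} → ROUND(AVG(m.qty), 2)=8

Owen | 8.67 ; Wren | 7.25 ; Dana | 8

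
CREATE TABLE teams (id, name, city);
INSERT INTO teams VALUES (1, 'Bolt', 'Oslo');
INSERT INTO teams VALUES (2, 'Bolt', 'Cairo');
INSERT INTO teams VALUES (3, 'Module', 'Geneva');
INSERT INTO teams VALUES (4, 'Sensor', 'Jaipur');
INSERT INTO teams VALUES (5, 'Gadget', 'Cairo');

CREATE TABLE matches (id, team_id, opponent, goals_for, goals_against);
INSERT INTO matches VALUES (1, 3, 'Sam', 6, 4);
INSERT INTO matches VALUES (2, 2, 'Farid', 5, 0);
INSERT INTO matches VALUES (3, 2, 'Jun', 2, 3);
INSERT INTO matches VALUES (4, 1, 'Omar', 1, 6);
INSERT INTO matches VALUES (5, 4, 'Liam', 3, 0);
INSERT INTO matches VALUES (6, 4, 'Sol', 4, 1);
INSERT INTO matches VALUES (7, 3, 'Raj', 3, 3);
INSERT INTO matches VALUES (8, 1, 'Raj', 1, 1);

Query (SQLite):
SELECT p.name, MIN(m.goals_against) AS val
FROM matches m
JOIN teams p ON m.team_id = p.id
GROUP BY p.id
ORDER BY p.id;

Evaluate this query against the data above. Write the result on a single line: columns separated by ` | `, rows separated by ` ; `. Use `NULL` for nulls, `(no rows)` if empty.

Bolt | 1 ; Bolt | 0 ; Module | 3 ; Sensor | 0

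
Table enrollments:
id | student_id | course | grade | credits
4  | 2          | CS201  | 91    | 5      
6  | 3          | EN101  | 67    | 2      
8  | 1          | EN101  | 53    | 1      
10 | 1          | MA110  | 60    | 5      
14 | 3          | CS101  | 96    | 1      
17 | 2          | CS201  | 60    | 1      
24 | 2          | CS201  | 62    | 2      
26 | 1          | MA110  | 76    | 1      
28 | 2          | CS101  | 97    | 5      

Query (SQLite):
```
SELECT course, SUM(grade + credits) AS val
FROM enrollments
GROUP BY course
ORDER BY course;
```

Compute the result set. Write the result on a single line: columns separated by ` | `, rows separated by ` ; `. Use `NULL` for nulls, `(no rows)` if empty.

CS101 | 199 ; CS201 | 221 ; EN101 | 123 ; MA110 | 142

For each row compute grade + credits.
Group by course; take SUM of the expression per group.
  CS101: ids {14, 28} → SUM(grade + credits)=199
  CS201: ids {4, 17, 24} → SUM(grade + credits)=221
  EN101: ids {6, 8} → SUM(grade + credits)=123
  MA110: ids {10, 26} → SUM(grade + credits)=142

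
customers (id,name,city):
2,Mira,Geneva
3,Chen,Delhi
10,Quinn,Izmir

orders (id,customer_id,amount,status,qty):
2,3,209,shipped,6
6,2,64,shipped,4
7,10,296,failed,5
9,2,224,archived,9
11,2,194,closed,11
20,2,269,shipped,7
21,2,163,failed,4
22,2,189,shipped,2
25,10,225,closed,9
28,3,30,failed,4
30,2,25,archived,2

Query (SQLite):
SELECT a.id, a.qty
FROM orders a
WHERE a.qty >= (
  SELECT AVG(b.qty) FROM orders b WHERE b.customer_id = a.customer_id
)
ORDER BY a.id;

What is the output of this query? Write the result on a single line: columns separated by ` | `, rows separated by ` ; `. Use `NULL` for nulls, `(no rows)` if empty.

2 | 6 ; 9 | 9 ; 11 | 11 ; 20 | 7 ; 25 | 9

For each orders row a, compute AVG(qty) over rows sharing a.customer_id.
Keep row a if a.qty >= that per-group AVG.
  customer_id=2: AVG(qty) = 5.571429
  customer_id=3: AVG(qty) = 5.0
  customer_id=10: AVG(qty) = 7.0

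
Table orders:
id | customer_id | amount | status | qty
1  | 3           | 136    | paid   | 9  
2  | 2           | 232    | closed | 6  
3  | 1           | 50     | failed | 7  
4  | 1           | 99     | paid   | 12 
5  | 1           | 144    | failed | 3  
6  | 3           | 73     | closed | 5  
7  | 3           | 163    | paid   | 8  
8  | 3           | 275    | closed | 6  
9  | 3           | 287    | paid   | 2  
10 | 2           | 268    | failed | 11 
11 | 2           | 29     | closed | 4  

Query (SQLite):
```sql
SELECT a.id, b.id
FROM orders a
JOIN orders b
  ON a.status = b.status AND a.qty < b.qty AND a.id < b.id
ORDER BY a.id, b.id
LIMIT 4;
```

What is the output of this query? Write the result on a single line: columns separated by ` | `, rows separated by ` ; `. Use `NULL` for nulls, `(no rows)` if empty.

Pairs (a,b) with same status, a.qty < b.qty, a.id < b.id.
status groups: closed:{2,6,8,11} failed:{3,5,10} paid:{1,4,7,9}
Ordered by (a.id, b.id); first 4.

1 | 4 ; 3 | 10 ; 5 | 10 ; 6 | 8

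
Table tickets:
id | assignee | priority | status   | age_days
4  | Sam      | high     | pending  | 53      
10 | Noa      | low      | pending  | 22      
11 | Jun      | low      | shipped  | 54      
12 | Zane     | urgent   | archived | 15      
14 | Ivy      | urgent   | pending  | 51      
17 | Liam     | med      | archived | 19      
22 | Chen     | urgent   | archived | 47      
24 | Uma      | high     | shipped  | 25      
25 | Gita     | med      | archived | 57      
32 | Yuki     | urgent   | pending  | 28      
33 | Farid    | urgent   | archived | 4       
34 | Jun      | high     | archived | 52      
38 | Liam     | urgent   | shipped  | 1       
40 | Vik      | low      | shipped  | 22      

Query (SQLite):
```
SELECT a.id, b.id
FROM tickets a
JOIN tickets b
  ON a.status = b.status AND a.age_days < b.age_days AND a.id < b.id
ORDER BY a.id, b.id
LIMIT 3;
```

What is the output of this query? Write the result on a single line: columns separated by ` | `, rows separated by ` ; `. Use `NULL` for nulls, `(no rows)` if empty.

Pairs (a,b) with same status, a.age_days < b.age_days, a.id < b.id.
status groups: archived:{12,17,22,25,33,34} pending:{4,10,14,32} shipped:{11,24,38,40}
Ordered by (a.id, b.id); first 3.

10 | 14 ; 10 | 32 ; 12 | 17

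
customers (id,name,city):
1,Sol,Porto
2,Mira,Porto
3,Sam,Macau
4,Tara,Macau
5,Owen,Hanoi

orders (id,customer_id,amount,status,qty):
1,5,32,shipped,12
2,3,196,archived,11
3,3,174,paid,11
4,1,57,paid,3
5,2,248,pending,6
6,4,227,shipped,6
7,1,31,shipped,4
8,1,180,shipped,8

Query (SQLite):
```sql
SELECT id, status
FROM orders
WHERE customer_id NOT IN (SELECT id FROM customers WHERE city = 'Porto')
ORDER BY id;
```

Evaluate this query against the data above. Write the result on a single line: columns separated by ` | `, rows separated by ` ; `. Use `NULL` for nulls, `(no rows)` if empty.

Inner query: customers.id where city = 'Porto'.
Outer: keep orders rows whose customer_id is not in that set.
Inner query → {1, 2}

1 | shipped ; 2 | archived ; 3 | paid ; 6 | shipped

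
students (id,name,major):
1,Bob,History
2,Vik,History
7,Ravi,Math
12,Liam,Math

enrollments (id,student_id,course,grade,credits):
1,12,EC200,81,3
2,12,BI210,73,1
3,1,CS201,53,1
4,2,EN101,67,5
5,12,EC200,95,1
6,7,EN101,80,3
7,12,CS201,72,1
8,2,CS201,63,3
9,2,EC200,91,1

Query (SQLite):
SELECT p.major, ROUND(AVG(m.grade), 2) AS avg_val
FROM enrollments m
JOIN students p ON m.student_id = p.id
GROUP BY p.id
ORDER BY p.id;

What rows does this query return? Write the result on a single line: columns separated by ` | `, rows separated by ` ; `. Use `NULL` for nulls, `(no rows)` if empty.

History | 53 ; History | 73.67 ; Math | 80 ; Math | 80.25

Join each enrollments row to its students via student_id.
Group joined rows by students.id; compute ROUND(AVG(m.grade), 2) per group.
  1: ids {3} → ROUND(AVG(m.grade), 2)=53
  2: ids {4, 8, 9} → ROUND(AVG(m.grade), 2)=73.67
  7: ids {6} → ROUND(AVG(m.grade), 2)=80
  12: ids {1, 2, 5, 7} → ROUND(AVG(m.grade), 2)=80.25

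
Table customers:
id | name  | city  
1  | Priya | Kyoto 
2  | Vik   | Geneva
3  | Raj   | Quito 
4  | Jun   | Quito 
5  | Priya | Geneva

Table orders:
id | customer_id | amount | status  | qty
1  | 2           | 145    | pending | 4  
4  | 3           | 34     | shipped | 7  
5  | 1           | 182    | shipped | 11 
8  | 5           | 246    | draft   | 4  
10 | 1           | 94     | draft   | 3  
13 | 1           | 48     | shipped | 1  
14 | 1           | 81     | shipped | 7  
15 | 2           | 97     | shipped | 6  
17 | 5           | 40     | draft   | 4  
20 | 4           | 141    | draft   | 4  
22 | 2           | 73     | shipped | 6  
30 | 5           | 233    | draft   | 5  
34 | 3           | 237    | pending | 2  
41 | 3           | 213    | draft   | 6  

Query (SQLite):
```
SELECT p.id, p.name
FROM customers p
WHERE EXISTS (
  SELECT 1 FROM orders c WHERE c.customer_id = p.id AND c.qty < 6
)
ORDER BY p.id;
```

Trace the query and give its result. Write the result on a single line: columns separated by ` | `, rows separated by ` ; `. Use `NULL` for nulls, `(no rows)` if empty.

1 | Priya ; 2 | Vik ; 3 | Raj ; 4 | Jun ; 5 | Priya

For each customers row, check whether any orders with matching customer_id has qty < 6.
Keep rows where that is true.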